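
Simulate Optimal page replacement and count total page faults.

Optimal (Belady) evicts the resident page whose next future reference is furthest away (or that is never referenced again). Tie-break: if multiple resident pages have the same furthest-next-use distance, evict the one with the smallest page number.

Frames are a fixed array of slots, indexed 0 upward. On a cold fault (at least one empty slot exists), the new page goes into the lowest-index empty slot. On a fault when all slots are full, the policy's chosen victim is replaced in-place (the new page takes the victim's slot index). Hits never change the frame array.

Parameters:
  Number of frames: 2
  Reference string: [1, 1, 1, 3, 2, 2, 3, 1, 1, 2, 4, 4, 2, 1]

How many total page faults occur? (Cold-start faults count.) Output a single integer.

Answer: 6

Derivation:
Step 0: ref 1 → FAULT, frames=[1,-]
Step 1: ref 1 → HIT, frames=[1,-]
Step 2: ref 1 → HIT, frames=[1,-]
Step 3: ref 3 → FAULT, frames=[1,3]
Step 4: ref 2 → FAULT (evict 1), frames=[2,3]
Step 5: ref 2 → HIT, frames=[2,3]
Step 6: ref 3 → HIT, frames=[2,3]
Step 7: ref 1 → FAULT (evict 3), frames=[2,1]
Step 8: ref 1 → HIT, frames=[2,1]
Step 9: ref 2 → HIT, frames=[2,1]
Step 10: ref 4 → FAULT (evict 1), frames=[2,4]
Step 11: ref 4 → HIT, frames=[2,4]
Step 12: ref 2 → HIT, frames=[2,4]
Step 13: ref 1 → FAULT (evict 2), frames=[1,4]
Total faults: 6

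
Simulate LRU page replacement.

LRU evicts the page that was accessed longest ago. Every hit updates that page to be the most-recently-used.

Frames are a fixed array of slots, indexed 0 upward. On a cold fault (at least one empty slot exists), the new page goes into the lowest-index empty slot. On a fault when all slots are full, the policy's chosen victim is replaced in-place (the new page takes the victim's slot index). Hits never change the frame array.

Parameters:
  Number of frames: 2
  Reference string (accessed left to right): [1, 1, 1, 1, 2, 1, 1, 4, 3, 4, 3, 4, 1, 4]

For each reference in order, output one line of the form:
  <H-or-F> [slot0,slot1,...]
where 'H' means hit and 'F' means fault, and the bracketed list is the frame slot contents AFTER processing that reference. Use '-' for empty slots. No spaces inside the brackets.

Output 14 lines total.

F [1,-]
H [1,-]
H [1,-]
H [1,-]
F [1,2]
H [1,2]
H [1,2]
F [1,4]
F [3,4]
H [3,4]
H [3,4]
H [3,4]
F [1,4]
H [1,4]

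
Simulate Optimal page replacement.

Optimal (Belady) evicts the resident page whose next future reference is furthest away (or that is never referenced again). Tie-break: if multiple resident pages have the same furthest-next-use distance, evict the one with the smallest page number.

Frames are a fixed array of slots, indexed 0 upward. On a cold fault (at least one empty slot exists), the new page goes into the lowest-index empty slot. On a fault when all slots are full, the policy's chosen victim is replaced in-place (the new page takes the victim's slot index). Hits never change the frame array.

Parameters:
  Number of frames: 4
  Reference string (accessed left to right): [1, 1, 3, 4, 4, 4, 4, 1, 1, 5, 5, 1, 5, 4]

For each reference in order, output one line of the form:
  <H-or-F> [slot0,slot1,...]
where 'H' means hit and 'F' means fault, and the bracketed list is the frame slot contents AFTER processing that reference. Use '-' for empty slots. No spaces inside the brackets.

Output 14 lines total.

F [1,-,-,-]
H [1,-,-,-]
F [1,3,-,-]
F [1,3,4,-]
H [1,3,4,-]
H [1,3,4,-]
H [1,3,4,-]
H [1,3,4,-]
H [1,3,4,-]
F [1,3,4,5]
H [1,3,4,5]
H [1,3,4,5]
H [1,3,4,5]
H [1,3,4,5]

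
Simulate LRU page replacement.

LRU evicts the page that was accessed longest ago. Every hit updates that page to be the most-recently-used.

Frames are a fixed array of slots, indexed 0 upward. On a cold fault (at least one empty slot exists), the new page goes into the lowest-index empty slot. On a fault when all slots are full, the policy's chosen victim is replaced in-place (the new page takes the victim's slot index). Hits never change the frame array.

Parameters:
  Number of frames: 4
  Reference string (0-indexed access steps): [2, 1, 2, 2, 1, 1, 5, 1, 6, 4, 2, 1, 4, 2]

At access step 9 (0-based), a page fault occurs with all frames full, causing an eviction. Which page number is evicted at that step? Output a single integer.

Answer: 2

Derivation:
Step 0: ref 2 -> FAULT, frames=[2,-,-,-]
Step 1: ref 1 -> FAULT, frames=[2,1,-,-]
Step 2: ref 2 -> HIT, frames=[2,1,-,-]
Step 3: ref 2 -> HIT, frames=[2,1,-,-]
Step 4: ref 1 -> HIT, frames=[2,1,-,-]
Step 5: ref 1 -> HIT, frames=[2,1,-,-]
Step 6: ref 5 -> FAULT, frames=[2,1,5,-]
Step 7: ref 1 -> HIT, frames=[2,1,5,-]
Step 8: ref 6 -> FAULT, frames=[2,1,5,6]
Step 9: ref 4 -> FAULT, evict 2, frames=[4,1,5,6]
At step 9: evicted page 2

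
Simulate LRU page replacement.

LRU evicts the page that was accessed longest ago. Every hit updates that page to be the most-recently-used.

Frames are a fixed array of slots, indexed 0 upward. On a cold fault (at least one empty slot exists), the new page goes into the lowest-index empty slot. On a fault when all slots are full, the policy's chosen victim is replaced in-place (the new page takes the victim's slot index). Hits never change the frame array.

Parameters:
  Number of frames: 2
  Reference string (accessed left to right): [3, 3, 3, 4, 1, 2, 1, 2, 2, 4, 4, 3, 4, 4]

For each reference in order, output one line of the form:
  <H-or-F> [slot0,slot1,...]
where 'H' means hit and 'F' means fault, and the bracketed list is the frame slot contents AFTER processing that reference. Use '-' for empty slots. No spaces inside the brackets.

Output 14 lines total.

F [3,-]
H [3,-]
H [3,-]
F [3,4]
F [1,4]
F [1,2]
H [1,2]
H [1,2]
H [1,2]
F [4,2]
H [4,2]
F [4,3]
H [4,3]
H [4,3]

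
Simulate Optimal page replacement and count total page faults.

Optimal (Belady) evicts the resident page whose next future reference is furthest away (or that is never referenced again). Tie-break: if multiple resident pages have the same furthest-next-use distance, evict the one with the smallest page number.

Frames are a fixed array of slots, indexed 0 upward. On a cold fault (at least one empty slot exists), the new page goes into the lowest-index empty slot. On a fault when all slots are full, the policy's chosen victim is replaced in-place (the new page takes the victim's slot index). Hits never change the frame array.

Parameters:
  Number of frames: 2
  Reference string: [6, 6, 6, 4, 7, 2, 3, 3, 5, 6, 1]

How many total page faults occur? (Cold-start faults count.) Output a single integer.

Step 0: ref 6 → FAULT, frames=[6,-]
Step 1: ref 6 → HIT, frames=[6,-]
Step 2: ref 6 → HIT, frames=[6,-]
Step 3: ref 4 → FAULT, frames=[6,4]
Step 4: ref 7 → FAULT (evict 4), frames=[6,7]
Step 5: ref 2 → FAULT (evict 7), frames=[6,2]
Step 6: ref 3 → FAULT (evict 2), frames=[6,3]
Step 7: ref 3 → HIT, frames=[6,3]
Step 8: ref 5 → FAULT (evict 3), frames=[6,5]
Step 9: ref 6 → HIT, frames=[6,5]
Step 10: ref 1 → FAULT (evict 5), frames=[6,1]
Total faults: 7

Answer: 7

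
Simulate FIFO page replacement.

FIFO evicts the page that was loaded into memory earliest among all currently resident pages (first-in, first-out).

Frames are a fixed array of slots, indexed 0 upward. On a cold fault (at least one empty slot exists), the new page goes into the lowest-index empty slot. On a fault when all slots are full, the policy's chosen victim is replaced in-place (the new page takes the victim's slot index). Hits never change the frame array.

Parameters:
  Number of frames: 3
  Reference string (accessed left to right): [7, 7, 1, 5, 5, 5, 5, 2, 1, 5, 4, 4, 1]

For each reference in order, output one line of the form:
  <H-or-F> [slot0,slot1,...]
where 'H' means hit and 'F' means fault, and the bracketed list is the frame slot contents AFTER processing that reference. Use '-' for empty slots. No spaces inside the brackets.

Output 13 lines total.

F [7,-,-]
H [7,-,-]
F [7,1,-]
F [7,1,5]
H [7,1,5]
H [7,1,5]
H [7,1,5]
F [2,1,5]
H [2,1,5]
H [2,1,5]
F [2,4,5]
H [2,4,5]
F [2,4,1]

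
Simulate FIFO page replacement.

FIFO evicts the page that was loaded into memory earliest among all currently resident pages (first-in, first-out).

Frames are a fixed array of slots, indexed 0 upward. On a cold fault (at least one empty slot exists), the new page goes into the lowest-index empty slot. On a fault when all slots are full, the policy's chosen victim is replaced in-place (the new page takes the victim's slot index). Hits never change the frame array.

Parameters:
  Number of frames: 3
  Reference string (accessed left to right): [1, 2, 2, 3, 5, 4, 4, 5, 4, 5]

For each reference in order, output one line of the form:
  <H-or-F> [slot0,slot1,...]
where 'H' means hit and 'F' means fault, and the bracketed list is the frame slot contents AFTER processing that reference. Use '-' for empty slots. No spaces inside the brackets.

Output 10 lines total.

F [1,-,-]
F [1,2,-]
H [1,2,-]
F [1,2,3]
F [5,2,3]
F [5,4,3]
H [5,4,3]
H [5,4,3]
H [5,4,3]
H [5,4,3]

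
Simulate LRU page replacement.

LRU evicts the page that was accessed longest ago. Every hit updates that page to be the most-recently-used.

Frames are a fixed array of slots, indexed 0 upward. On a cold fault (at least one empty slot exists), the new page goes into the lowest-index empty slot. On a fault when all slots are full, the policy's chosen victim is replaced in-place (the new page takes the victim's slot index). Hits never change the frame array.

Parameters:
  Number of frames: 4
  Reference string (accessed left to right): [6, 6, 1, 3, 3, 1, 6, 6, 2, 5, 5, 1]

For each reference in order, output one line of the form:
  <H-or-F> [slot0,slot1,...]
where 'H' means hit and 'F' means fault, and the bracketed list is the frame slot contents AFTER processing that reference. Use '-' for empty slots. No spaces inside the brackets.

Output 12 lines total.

F [6,-,-,-]
H [6,-,-,-]
F [6,1,-,-]
F [6,1,3,-]
H [6,1,3,-]
H [6,1,3,-]
H [6,1,3,-]
H [6,1,3,-]
F [6,1,3,2]
F [6,1,5,2]
H [6,1,5,2]
H [6,1,5,2]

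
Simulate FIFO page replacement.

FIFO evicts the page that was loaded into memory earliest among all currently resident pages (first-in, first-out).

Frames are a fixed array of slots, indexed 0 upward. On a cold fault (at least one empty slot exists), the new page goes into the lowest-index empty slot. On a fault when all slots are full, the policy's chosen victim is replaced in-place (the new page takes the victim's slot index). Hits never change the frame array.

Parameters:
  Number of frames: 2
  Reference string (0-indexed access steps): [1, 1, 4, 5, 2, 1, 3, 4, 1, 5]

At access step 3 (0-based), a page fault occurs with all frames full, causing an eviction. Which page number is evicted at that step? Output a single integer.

Step 0: ref 1 -> FAULT, frames=[1,-]
Step 1: ref 1 -> HIT, frames=[1,-]
Step 2: ref 4 -> FAULT, frames=[1,4]
Step 3: ref 5 -> FAULT, evict 1, frames=[5,4]
At step 3: evicted page 1

Answer: 1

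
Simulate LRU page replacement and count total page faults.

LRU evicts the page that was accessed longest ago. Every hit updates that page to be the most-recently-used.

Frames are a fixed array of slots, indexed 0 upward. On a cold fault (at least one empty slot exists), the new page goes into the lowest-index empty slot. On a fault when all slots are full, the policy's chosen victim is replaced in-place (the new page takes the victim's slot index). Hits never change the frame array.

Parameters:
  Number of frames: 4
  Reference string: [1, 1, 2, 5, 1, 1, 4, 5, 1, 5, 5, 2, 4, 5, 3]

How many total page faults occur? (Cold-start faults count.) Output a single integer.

Answer: 5

Derivation:
Step 0: ref 1 → FAULT, frames=[1,-,-,-]
Step 1: ref 1 → HIT, frames=[1,-,-,-]
Step 2: ref 2 → FAULT, frames=[1,2,-,-]
Step 3: ref 5 → FAULT, frames=[1,2,5,-]
Step 4: ref 1 → HIT, frames=[1,2,5,-]
Step 5: ref 1 → HIT, frames=[1,2,5,-]
Step 6: ref 4 → FAULT, frames=[1,2,5,4]
Step 7: ref 5 → HIT, frames=[1,2,5,4]
Step 8: ref 1 → HIT, frames=[1,2,5,4]
Step 9: ref 5 → HIT, frames=[1,2,5,4]
Step 10: ref 5 → HIT, frames=[1,2,5,4]
Step 11: ref 2 → HIT, frames=[1,2,5,4]
Step 12: ref 4 → HIT, frames=[1,2,5,4]
Step 13: ref 5 → HIT, frames=[1,2,5,4]
Step 14: ref 3 → FAULT (evict 1), frames=[3,2,5,4]
Total faults: 5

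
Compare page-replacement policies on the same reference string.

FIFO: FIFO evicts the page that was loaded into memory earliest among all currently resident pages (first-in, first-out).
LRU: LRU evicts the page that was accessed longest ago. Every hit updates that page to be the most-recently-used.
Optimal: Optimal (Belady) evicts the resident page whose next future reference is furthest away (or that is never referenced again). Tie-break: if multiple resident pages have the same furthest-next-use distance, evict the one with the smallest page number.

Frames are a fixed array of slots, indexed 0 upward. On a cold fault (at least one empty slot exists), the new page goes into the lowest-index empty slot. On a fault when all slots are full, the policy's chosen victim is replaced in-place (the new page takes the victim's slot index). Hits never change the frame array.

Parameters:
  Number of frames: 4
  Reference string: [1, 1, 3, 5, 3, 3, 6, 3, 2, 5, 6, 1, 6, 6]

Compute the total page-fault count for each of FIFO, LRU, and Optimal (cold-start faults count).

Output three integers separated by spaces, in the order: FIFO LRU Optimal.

Answer: 6 6 5

Derivation:
--- FIFO ---
  step 0: ref 1 -> FAULT, frames=[1,-,-,-] (faults so far: 1)
  step 1: ref 1 -> HIT, frames=[1,-,-,-] (faults so far: 1)
  step 2: ref 3 -> FAULT, frames=[1,3,-,-] (faults so far: 2)
  step 3: ref 5 -> FAULT, frames=[1,3,5,-] (faults so far: 3)
  step 4: ref 3 -> HIT, frames=[1,3,5,-] (faults so far: 3)
  step 5: ref 3 -> HIT, frames=[1,3,5,-] (faults so far: 3)
  step 6: ref 6 -> FAULT, frames=[1,3,5,6] (faults so far: 4)
  step 7: ref 3 -> HIT, frames=[1,3,5,6] (faults so far: 4)
  step 8: ref 2 -> FAULT, evict 1, frames=[2,3,5,6] (faults so far: 5)
  step 9: ref 5 -> HIT, frames=[2,3,5,6] (faults so far: 5)
  step 10: ref 6 -> HIT, frames=[2,3,5,6] (faults so far: 5)
  step 11: ref 1 -> FAULT, evict 3, frames=[2,1,5,6] (faults so far: 6)
  step 12: ref 6 -> HIT, frames=[2,1,5,6] (faults so far: 6)
  step 13: ref 6 -> HIT, frames=[2,1,5,6] (faults so far: 6)
  FIFO total faults: 6
--- LRU ---
  step 0: ref 1 -> FAULT, frames=[1,-,-,-] (faults so far: 1)
  step 1: ref 1 -> HIT, frames=[1,-,-,-] (faults so far: 1)
  step 2: ref 3 -> FAULT, frames=[1,3,-,-] (faults so far: 2)
  step 3: ref 5 -> FAULT, frames=[1,3,5,-] (faults so far: 3)
  step 4: ref 3 -> HIT, frames=[1,3,5,-] (faults so far: 3)
  step 5: ref 3 -> HIT, frames=[1,3,5,-] (faults so far: 3)
  step 6: ref 6 -> FAULT, frames=[1,3,5,6] (faults so far: 4)
  step 7: ref 3 -> HIT, frames=[1,3,5,6] (faults so far: 4)
  step 8: ref 2 -> FAULT, evict 1, frames=[2,3,5,6] (faults so far: 5)
  step 9: ref 5 -> HIT, frames=[2,3,5,6] (faults so far: 5)
  step 10: ref 6 -> HIT, frames=[2,3,5,6] (faults so far: 5)
  step 11: ref 1 -> FAULT, evict 3, frames=[2,1,5,6] (faults so far: 6)
  step 12: ref 6 -> HIT, frames=[2,1,5,6] (faults so far: 6)
  step 13: ref 6 -> HIT, frames=[2,1,5,6] (faults so far: 6)
  LRU total faults: 6
--- Optimal ---
  step 0: ref 1 -> FAULT, frames=[1,-,-,-] (faults so far: 1)
  step 1: ref 1 -> HIT, frames=[1,-,-,-] (faults so far: 1)
  step 2: ref 3 -> FAULT, frames=[1,3,-,-] (faults so far: 2)
  step 3: ref 5 -> FAULT, frames=[1,3,5,-] (faults so far: 3)
  step 4: ref 3 -> HIT, frames=[1,3,5,-] (faults so far: 3)
  step 5: ref 3 -> HIT, frames=[1,3,5,-] (faults so far: 3)
  step 6: ref 6 -> FAULT, frames=[1,3,5,6] (faults so far: 4)
  step 7: ref 3 -> HIT, frames=[1,3,5,6] (faults so far: 4)
  step 8: ref 2 -> FAULT, evict 3, frames=[1,2,5,6] (faults so far: 5)
  step 9: ref 5 -> HIT, frames=[1,2,5,6] (faults so far: 5)
  step 10: ref 6 -> HIT, frames=[1,2,5,6] (faults so far: 5)
  step 11: ref 1 -> HIT, frames=[1,2,5,6] (faults so far: 5)
  step 12: ref 6 -> HIT, frames=[1,2,5,6] (faults so far: 5)
  step 13: ref 6 -> HIT, frames=[1,2,5,6] (faults so far: 5)
  Optimal total faults: 5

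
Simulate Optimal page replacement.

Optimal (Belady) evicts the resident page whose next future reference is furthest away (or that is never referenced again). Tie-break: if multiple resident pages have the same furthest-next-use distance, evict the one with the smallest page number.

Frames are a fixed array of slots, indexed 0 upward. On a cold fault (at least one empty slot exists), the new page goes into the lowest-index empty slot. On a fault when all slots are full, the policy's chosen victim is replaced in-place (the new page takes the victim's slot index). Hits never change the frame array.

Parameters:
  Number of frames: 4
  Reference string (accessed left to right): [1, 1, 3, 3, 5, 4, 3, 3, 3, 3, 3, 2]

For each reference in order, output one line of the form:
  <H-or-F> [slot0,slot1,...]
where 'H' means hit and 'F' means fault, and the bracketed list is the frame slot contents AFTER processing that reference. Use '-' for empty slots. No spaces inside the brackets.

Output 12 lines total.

F [1,-,-,-]
H [1,-,-,-]
F [1,3,-,-]
H [1,3,-,-]
F [1,3,5,-]
F [1,3,5,4]
H [1,3,5,4]
H [1,3,5,4]
H [1,3,5,4]
H [1,3,5,4]
H [1,3,5,4]
F [2,3,5,4]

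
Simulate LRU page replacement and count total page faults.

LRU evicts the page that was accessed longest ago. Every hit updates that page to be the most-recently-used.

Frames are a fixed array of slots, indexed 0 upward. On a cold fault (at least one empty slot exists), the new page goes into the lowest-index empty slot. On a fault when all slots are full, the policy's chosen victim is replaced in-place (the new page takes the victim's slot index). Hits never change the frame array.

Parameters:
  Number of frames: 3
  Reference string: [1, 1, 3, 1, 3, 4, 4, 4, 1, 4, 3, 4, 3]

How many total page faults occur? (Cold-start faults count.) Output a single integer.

Step 0: ref 1 → FAULT, frames=[1,-,-]
Step 1: ref 1 → HIT, frames=[1,-,-]
Step 2: ref 3 → FAULT, frames=[1,3,-]
Step 3: ref 1 → HIT, frames=[1,3,-]
Step 4: ref 3 → HIT, frames=[1,3,-]
Step 5: ref 4 → FAULT, frames=[1,3,4]
Step 6: ref 4 → HIT, frames=[1,3,4]
Step 7: ref 4 → HIT, frames=[1,3,4]
Step 8: ref 1 → HIT, frames=[1,3,4]
Step 9: ref 4 → HIT, frames=[1,3,4]
Step 10: ref 3 → HIT, frames=[1,3,4]
Step 11: ref 4 → HIT, frames=[1,3,4]
Step 12: ref 3 → HIT, frames=[1,3,4]
Total faults: 3

Answer: 3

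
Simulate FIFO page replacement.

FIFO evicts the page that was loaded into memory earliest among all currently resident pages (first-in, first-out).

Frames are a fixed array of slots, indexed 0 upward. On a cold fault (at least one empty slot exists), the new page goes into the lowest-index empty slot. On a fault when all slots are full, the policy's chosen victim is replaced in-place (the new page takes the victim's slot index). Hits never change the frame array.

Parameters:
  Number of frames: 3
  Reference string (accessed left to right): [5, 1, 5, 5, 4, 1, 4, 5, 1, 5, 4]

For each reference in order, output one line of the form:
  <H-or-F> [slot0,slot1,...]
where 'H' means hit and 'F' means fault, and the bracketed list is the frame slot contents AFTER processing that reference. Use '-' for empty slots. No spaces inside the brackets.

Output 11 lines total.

F [5,-,-]
F [5,1,-]
H [5,1,-]
H [5,1,-]
F [5,1,4]
H [5,1,4]
H [5,1,4]
H [5,1,4]
H [5,1,4]
H [5,1,4]
H [5,1,4]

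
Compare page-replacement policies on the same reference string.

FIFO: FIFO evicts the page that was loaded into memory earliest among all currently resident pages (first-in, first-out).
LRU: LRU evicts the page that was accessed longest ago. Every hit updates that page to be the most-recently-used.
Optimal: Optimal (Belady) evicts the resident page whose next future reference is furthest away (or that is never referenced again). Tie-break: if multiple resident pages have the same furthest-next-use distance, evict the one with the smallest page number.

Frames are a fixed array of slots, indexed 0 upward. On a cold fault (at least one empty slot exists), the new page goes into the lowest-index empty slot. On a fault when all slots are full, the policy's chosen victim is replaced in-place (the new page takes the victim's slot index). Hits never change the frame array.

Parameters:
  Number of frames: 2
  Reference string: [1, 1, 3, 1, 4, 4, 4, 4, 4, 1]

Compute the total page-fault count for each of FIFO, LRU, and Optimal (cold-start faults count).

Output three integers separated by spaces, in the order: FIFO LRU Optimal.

--- FIFO ---
  step 0: ref 1 -> FAULT, frames=[1,-] (faults so far: 1)
  step 1: ref 1 -> HIT, frames=[1,-] (faults so far: 1)
  step 2: ref 3 -> FAULT, frames=[1,3] (faults so far: 2)
  step 3: ref 1 -> HIT, frames=[1,3] (faults so far: 2)
  step 4: ref 4 -> FAULT, evict 1, frames=[4,3] (faults so far: 3)
  step 5: ref 4 -> HIT, frames=[4,3] (faults so far: 3)
  step 6: ref 4 -> HIT, frames=[4,3] (faults so far: 3)
  step 7: ref 4 -> HIT, frames=[4,3] (faults so far: 3)
  step 8: ref 4 -> HIT, frames=[4,3] (faults so far: 3)
  step 9: ref 1 -> FAULT, evict 3, frames=[4,1] (faults so far: 4)
  FIFO total faults: 4
--- LRU ---
  step 0: ref 1 -> FAULT, frames=[1,-] (faults so far: 1)
  step 1: ref 1 -> HIT, frames=[1,-] (faults so far: 1)
  step 2: ref 3 -> FAULT, frames=[1,3] (faults so far: 2)
  step 3: ref 1 -> HIT, frames=[1,3] (faults so far: 2)
  step 4: ref 4 -> FAULT, evict 3, frames=[1,4] (faults so far: 3)
  step 5: ref 4 -> HIT, frames=[1,4] (faults so far: 3)
  step 6: ref 4 -> HIT, frames=[1,4] (faults so far: 3)
  step 7: ref 4 -> HIT, frames=[1,4] (faults so far: 3)
  step 8: ref 4 -> HIT, frames=[1,4] (faults so far: 3)
  step 9: ref 1 -> HIT, frames=[1,4] (faults so far: 3)
  LRU total faults: 3
--- Optimal ---
  step 0: ref 1 -> FAULT, frames=[1,-] (faults so far: 1)
  step 1: ref 1 -> HIT, frames=[1,-] (faults so far: 1)
  step 2: ref 3 -> FAULT, frames=[1,3] (faults so far: 2)
  step 3: ref 1 -> HIT, frames=[1,3] (faults so far: 2)
  step 4: ref 4 -> FAULT, evict 3, frames=[1,4] (faults so far: 3)
  step 5: ref 4 -> HIT, frames=[1,4] (faults so far: 3)
  step 6: ref 4 -> HIT, frames=[1,4] (faults so far: 3)
  step 7: ref 4 -> HIT, frames=[1,4] (faults so far: 3)
  step 8: ref 4 -> HIT, frames=[1,4] (faults so far: 3)
  step 9: ref 1 -> HIT, frames=[1,4] (faults so far: 3)
  Optimal total faults: 3

Answer: 4 3 3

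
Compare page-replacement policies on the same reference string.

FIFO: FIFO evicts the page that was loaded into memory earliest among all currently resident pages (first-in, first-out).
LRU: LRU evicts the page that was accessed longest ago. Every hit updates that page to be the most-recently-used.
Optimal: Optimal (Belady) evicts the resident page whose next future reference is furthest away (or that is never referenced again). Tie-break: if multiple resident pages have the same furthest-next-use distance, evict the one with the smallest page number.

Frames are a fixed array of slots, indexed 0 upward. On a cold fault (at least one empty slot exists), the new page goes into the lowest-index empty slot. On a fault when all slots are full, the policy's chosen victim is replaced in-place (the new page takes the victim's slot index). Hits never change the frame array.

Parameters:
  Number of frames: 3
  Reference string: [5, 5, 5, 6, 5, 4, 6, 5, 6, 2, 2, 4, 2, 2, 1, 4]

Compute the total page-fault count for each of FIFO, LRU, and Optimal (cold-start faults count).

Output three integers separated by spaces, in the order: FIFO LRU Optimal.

Answer: 5 6 5

Derivation:
--- FIFO ---
  step 0: ref 5 -> FAULT, frames=[5,-,-] (faults so far: 1)
  step 1: ref 5 -> HIT, frames=[5,-,-] (faults so far: 1)
  step 2: ref 5 -> HIT, frames=[5,-,-] (faults so far: 1)
  step 3: ref 6 -> FAULT, frames=[5,6,-] (faults so far: 2)
  step 4: ref 5 -> HIT, frames=[5,6,-] (faults so far: 2)
  step 5: ref 4 -> FAULT, frames=[5,6,4] (faults so far: 3)
  step 6: ref 6 -> HIT, frames=[5,6,4] (faults so far: 3)
  step 7: ref 5 -> HIT, frames=[5,6,4] (faults so far: 3)
  step 8: ref 6 -> HIT, frames=[5,6,4] (faults so far: 3)
  step 9: ref 2 -> FAULT, evict 5, frames=[2,6,4] (faults so far: 4)
  step 10: ref 2 -> HIT, frames=[2,6,4] (faults so far: 4)
  step 11: ref 4 -> HIT, frames=[2,6,4] (faults so far: 4)
  step 12: ref 2 -> HIT, frames=[2,6,4] (faults so far: 4)
  step 13: ref 2 -> HIT, frames=[2,6,4] (faults so far: 4)
  step 14: ref 1 -> FAULT, evict 6, frames=[2,1,4] (faults so far: 5)
  step 15: ref 4 -> HIT, frames=[2,1,4] (faults so far: 5)
  FIFO total faults: 5
--- LRU ---
  step 0: ref 5 -> FAULT, frames=[5,-,-] (faults so far: 1)
  step 1: ref 5 -> HIT, frames=[5,-,-] (faults so far: 1)
  step 2: ref 5 -> HIT, frames=[5,-,-] (faults so far: 1)
  step 3: ref 6 -> FAULT, frames=[5,6,-] (faults so far: 2)
  step 4: ref 5 -> HIT, frames=[5,6,-] (faults so far: 2)
  step 5: ref 4 -> FAULT, frames=[5,6,4] (faults so far: 3)
  step 6: ref 6 -> HIT, frames=[5,6,4] (faults so far: 3)
  step 7: ref 5 -> HIT, frames=[5,6,4] (faults so far: 3)
  step 8: ref 6 -> HIT, frames=[5,6,4] (faults so far: 3)
  step 9: ref 2 -> FAULT, evict 4, frames=[5,6,2] (faults so far: 4)
  step 10: ref 2 -> HIT, frames=[5,6,2] (faults so far: 4)
  step 11: ref 4 -> FAULT, evict 5, frames=[4,6,2] (faults so far: 5)
  step 12: ref 2 -> HIT, frames=[4,6,2] (faults so far: 5)
  step 13: ref 2 -> HIT, frames=[4,6,2] (faults so far: 5)
  step 14: ref 1 -> FAULT, evict 6, frames=[4,1,2] (faults so far: 6)
  step 15: ref 4 -> HIT, frames=[4,1,2] (faults so far: 6)
  LRU total faults: 6
--- Optimal ---
  step 0: ref 5 -> FAULT, frames=[5,-,-] (faults so far: 1)
  step 1: ref 5 -> HIT, frames=[5,-,-] (faults so far: 1)
  step 2: ref 5 -> HIT, frames=[5,-,-] (faults so far: 1)
  step 3: ref 6 -> FAULT, frames=[5,6,-] (faults so far: 2)
  step 4: ref 5 -> HIT, frames=[5,6,-] (faults so far: 2)
  step 5: ref 4 -> FAULT, frames=[5,6,4] (faults so far: 3)
  step 6: ref 6 -> HIT, frames=[5,6,4] (faults so far: 3)
  step 7: ref 5 -> HIT, frames=[5,6,4] (faults so far: 3)
  step 8: ref 6 -> HIT, frames=[5,6,4] (faults so far: 3)
  step 9: ref 2 -> FAULT, evict 5, frames=[2,6,4] (faults so far: 4)
  step 10: ref 2 -> HIT, frames=[2,6,4] (faults so far: 4)
  step 11: ref 4 -> HIT, frames=[2,6,4] (faults so far: 4)
  step 12: ref 2 -> HIT, frames=[2,6,4] (faults so far: 4)
  step 13: ref 2 -> HIT, frames=[2,6,4] (faults so far: 4)
  step 14: ref 1 -> FAULT, evict 2, frames=[1,6,4] (faults so far: 5)
  step 15: ref 4 -> HIT, frames=[1,6,4] (faults so far: 5)
  Optimal total faults: 5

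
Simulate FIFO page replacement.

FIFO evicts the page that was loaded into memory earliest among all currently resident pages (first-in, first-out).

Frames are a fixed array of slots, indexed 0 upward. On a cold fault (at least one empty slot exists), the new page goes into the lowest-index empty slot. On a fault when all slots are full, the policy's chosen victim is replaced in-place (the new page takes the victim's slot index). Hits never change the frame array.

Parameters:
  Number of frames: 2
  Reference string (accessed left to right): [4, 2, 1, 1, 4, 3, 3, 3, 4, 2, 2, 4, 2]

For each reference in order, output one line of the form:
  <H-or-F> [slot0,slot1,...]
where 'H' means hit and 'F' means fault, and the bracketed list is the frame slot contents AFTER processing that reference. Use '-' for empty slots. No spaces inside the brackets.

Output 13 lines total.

F [4,-]
F [4,2]
F [1,2]
H [1,2]
F [1,4]
F [3,4]
H [3,4]
H [3,4]
H [3,4]
F [3,2]
H [3,2]
F [4,2]
H [4,2]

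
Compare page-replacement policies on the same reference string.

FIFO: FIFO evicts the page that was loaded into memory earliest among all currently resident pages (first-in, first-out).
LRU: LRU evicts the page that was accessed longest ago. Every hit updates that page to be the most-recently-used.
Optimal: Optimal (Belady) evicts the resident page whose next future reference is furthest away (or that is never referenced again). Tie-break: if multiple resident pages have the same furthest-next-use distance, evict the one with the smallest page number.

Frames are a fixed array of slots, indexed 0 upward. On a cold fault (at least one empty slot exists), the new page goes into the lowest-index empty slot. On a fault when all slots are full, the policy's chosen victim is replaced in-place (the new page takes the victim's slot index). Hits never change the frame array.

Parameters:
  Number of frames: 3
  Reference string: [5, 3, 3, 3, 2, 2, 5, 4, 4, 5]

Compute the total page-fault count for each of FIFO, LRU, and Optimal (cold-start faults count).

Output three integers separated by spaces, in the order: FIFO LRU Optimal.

--- FIFO ---
  step 0: ref 5 -> FAULT, frames=[5,-,-] (faults so far: 1)
  step 1: ref 3 -> FAULT, frames=[5,3,-] (faults so far: 2)
  step 2: ref 3 -> HIT, frames=[5,3,-] (faults so far: 2)
  step 3: ref 3 -> HIT, frames=[5,3,-] (faults so far: 2)
  step 4: ref 2 -> FAULT, frames=[5,3,2] (faults so far: 3)
  step 5: ref 2 -> HIT, frames=[5,3,2] (faults so far: 3)
  step 6: ref 5 -> HIT, frames=[5,3,2] (faults so far: 3)
  step 7: ref 4 -> FAULT, evict 5, frames=[4,3,2] (faults so far: 4)
  step 8: ref 4 -> HIT, frames=[4,3,2] (faults so far: 4)
  step 9: ref 5 -> FAULT, evict 3, frames=[4,5,2] (faults so far: 5)
  FIFO total faults: 5
--- LRU ---
  step 0: ref 5 -> FAULT, frames=[5,-,-] (faults so far: 1)
  step 1: ref 3 -> FAULT, frames=[5,3,-] (faults so far: 2)
  step 2: ref 3 -> HIT, frames=[5,3,-] (faults so far: 2)
  step 3: ref 3 -> HIT, frames=[5,3,-] (faults so far: 2)
  step 4: ref 2 -> FAULT, frames=[5,3,2] (faults so far: 3)
  step 5: ref 2 -> HIT, frames=[5,3,2] (faults so far: 3)
  step 6: ref 5 -> HIT, frames=[5,3,2] (faults so far: 3)
  step 7: ref 4 -> FAULT, evict 3, frames=[5,4,2] (faults so far: 4)
  step 8: ref 4 -> HIT, frames=[5,4,2] (faults so far: 4)
  step 9: ref 5 -> HIT, frames=[5,4,2] (faults so far: 4)
  LRU total faults: 4
--- Optimal ---
  step 0: ref 5 -> FAULT, frames=[5,-,-] (faults so far: 1)
  step 1: ref 3 -> FAULT, frames=[5,3,-] (faults so far: 2)
  step 2: ref 3 -> HIT, frames=[5,3,-] (faults so far: 2)
  step 3: ref 3 -> HIT, frames=[5,3,-] (faults so far: 2)
  step 4: ref 2 -> FAULT, frames=[5,3,2] (faults so far: 3)
  step 5: ref 2 -> HIT, frames=[5,3,2] (faults so far: 3)
  step 6: ref 5 -> HIT, frames=[5,3,2] (faults so far: 3)
  step 7: ref 4 -> FAULT, evict 2, frames=[5,3,4] (faults so far: 4)
  step 8: ref 4 -> HIT, frames=[5,3,4] (faults so far: 4)
  step 9: ref 5 -> HIT, frames=[5,3,4] (faults so far: 4)
  Optimal total faults: 4

Answer: 5 4 4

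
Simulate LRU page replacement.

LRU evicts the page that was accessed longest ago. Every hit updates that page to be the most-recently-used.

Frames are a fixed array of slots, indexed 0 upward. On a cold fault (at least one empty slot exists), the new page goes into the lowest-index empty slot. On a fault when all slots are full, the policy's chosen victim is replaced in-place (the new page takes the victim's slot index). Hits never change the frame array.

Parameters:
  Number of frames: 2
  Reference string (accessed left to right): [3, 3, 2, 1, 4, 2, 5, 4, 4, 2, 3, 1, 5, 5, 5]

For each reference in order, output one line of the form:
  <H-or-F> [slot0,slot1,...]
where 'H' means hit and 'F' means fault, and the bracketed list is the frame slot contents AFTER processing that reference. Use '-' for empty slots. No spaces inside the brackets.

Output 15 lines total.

F [3,-]
H [3,-]
F [3,2]
F [1,2]
F [1,4]
F [2,4]
F [2,5]
F [4,5]
H [4,5]
F [4,2]
F [3,2]
F [3,1]
F [5,1]
H [5,1]
H [5,1]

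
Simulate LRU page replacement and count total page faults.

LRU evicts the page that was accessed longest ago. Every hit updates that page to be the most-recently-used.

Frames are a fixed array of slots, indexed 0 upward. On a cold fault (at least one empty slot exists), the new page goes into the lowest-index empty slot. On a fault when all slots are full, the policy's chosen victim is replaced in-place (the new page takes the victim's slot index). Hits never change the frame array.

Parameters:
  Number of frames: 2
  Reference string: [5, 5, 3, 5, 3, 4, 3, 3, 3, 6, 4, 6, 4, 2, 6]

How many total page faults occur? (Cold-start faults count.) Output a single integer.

Answer: 7

Derivation:
Step 0: ref 5 → FAULT, frames=[5,-]
Step 1: ref 5 → HIT, frames=[5,-]
Step 2: ref 3 → FAULT, frames=[5,3]
Step 3: ref 5 → HIT, frames=[5,3]
Step 4: ref 3 → HIT, frames=[5,3]
Step 5: ref 4 → FAULT (evict 5), frames=[4,3]
Step 6: ref 3 → HIT, frames=[4,3]
Step 7: ref 3 → HIT, frames=[4,3]
Step 8: ref 3 → HIT, frames=[4,3]
Step 9: ref 6 → FAULT (evict 4), frames=[6,3]
Step 10: ref 4 → FAULT (evict 3), frames=[6,4]
Step 11: ref 6 → HIT, frames=[6,4]
Step 12: ref 4 → HIT, frames=[6,4]
Step 13: ref 2 → FAULT (evict 6), frames=[2,4]
Step 14: ref 6 → FAULT (evict 4), frames=[2,6]
Total faults: 7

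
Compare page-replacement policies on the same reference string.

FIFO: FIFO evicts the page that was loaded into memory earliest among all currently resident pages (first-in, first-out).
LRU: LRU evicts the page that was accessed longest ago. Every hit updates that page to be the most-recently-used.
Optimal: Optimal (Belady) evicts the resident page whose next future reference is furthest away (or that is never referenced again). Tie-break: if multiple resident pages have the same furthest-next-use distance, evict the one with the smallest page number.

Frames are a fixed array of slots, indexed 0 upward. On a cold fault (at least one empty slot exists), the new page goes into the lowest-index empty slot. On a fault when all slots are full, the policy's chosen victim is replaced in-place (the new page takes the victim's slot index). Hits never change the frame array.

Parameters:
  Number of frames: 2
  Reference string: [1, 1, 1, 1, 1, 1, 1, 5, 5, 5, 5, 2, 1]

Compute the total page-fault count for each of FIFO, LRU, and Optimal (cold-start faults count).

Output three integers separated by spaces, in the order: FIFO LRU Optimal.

Answer: 4 4 3

Derivation:
--- FIFO ---
  step 0: ref 1 -> FAULT, frames=[1,-] (faults so far: 1)
  step 1: ref 1 -> HIT, frames=[1,-] (faults so far: 1)
  step 2: ref 1 -> HIT, frames=[1,-] (faults so far: 1)
  step 3: ref 1 -> HIT, frames=[1,-] (faults so far: 1)
  step 4: ref 1 -> HIT, frames=[1,-] (faults so far: 1)
  step 5: ref 1 -> HIT, frames=[1,-] (faults so far: 1)
  step 6: ref 1 -> HIT, frames=[1,-] (faults so far: 1)
  step 7: ref 5 -> FAULT, frames=[1,5] (faults so far: 2)
  step 8: ref 5 -> HIT, frames=[1,5] (faults so far: 2)
  step 9: ref 5 -> HIT, frames=[1,5] (faults so far: 2)
  step 10: ref 5 -> HIT, frames=[1,5] (faults so far: 2)
  step 11: ref 2 -> FAULT, evict 1, frames=[2,5] (faults so far: 3)
  step 12: ref 1 -> FAULT, evict 5, frames=[2,1] (faults so far: 4)
  FIFO total faults: 4
--- LRU ---
  step 0: ref 1 -> FAULT, frames=[1,-] (faults so far: 1)
  step 1: ref 1 -> HIT, frames=[1,-] (faults so far: 1)
  step 2: ref 1 -> HIT, frames=[1,-] (faults so far: 1)
  step 3: ref 1 -> HIT, frames=[1,-] (faults so far: 1)
  step 4: ref 1 -> HIT, frames=[1,-] (faults so far: 1)
  step 5: ref 1 -> HIT, frames=[1,-] (faults so far: 1)
  step 6: ref 1 -> HIT, frames=[1,-] (faults so far: 1)
  step 7: ref 5 -> FAULT, frames=[1,5] (faults so far: 2)
  step 8: ref 5 -> HIT, frames=[1,5] (faults so far: 2)
  step 9: ref 5 -> HIT, frames=[1,5] (faults so far: 2)
  step 10: ref 5 -> HIT, frames=[1,5] (faults so far: 2)
  step 11: ref 2 -> FAULT, evict 1, frames=[2,5] (faults so far: 3)
  step 12: ref 1 -> FAULT, evict 5, frames=[2,1] (faults so far: 4)
  LRU total faults: 4
--- Optimal ---
  step 0: ref 1 -> FAULT, frames=[1,-] (faults so far: 1)
  step 1: ref 1 -> HIT, frames=[1,-] (faults so far: 1)
  step 2: ref 1 -> HIT, frames=[1,-] (faults so far: 1)
  step 3: ref 1 -> HIT, frames=[1,-] (faults so far: 1)
  step 4: ref 1 -> HIT, frames=[1,-] (faults so far: 1)
  step 5: ref 1 -> HIT, frames=[1,-] (faults so far: 1)
  step 6: ref 1 -> HIT, frames=[1,-] (faults so far: 1)
  step 7: ref 5 -> FAULT, frames=[1,5] (faults so far: 2)
  step 8: ref 5 -> HIT, frames=[1,5] (faults so far: 2)
  step 9: ref 5 -> HIT, frames=[1,5] (faults so far: 2)
  step 10: ref 5 -> HIT, frames=[1,5] (faults so far: 2)
  step 11: ref 2 -> FAULT, evict 5, frames=[1,2] (faults so far: 3)
  step 12: ref 1 -> HIT, frames=[1,2] (faults so far: 3)
  Optimal total faults: 3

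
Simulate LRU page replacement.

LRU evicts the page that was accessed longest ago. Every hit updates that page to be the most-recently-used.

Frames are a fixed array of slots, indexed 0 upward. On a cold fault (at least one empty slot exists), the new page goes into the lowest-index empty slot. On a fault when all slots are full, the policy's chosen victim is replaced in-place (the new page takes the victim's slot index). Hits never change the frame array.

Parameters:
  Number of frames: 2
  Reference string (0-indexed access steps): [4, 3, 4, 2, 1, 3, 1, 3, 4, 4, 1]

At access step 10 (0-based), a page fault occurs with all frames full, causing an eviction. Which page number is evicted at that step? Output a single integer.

Step 0: ref 4 -> FAULT, frames=[4,-]
Step 1: ref 3 -> FAULT, frames=[4,3]
Step 2: ref 4 -> HIT, frames=[4,3]
Step 3: ref 2 -> FAULT, evict 3, frames=[4,2]
Step 4: ref 1 -> FAULT, evict 4, frames=[1,2]
Step 5: ref 3 -> FAULT, evict 2, frames=[1,3]
Step 6: ref 1 -> HIT, frames=[1,3]
Step 7: ref 3 -> HIT, frames=[1,3]
Step 8: ref 4 -> FAULT, evict 1, frames=[4,3]
Step 9: ref 4 -> HIT, frames=[4,3]
Step 10: ref 1 -> FAULT, evict 3, frames=[4,1]
At step 10: evicted page 3

Answer: 3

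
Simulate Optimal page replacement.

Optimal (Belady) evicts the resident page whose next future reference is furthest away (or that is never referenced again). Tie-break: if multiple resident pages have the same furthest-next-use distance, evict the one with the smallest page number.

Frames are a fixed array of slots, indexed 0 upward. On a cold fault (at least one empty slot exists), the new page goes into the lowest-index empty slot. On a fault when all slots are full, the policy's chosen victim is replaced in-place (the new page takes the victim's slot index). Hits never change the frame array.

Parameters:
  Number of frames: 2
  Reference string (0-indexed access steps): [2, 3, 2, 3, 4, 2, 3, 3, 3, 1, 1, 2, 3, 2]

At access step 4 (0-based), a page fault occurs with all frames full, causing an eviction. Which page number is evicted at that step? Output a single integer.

Step 0: ref 2 -> FAULT, frames=[2,-]
Step 1: ref 3 -> FAULT, frames=[2,3]
Step 2: ref 2 -> HIT, frames=[2,3]
Step 3: ref 3 -> HIT, frames=[2,3]
Step 4: ref 4 -> FAULT, evict 3, frames=[2,4]
At step 4: evicted page 3

Answer: 3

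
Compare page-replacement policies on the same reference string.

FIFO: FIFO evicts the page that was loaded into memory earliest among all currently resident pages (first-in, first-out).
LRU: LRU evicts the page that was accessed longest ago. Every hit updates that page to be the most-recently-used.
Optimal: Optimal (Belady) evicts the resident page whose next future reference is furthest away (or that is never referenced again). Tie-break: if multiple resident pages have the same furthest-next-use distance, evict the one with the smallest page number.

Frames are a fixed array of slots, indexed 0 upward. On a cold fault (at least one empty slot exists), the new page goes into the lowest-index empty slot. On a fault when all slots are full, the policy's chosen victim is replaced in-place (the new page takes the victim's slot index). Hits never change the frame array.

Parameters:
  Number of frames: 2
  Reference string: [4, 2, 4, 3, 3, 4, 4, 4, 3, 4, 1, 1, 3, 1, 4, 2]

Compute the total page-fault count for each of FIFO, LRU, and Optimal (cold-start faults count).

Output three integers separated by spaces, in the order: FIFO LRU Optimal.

Answer: 8 7 6

Derivation:
--- FIFO ---
  step 0: ref 4 -> FAULT, frames=[4,-] (faults so far: 1)
  step 1: ref 2 -> FAULT, frames=[4,2] (faults so far: 2)
  step 2: ref 4 -> HIT, frames=[4,2] (faults so far: 2)
  step 3: ref 3 -> FAULT, evict 4, frames=[3,2] (faults so far: 3)
  step 4: ref 3 -> HIT, frames=[3,2] (faults so far: 3)
  step 5: ref 4 -> FAULT, evict 2, frames=[3,4] (faults so far: 4)
  step 6: ref 4 -> HIT, frames=[3,4] (faults so far: 4)
  step 7: ref 4 -> HIT, frames=[3,4] (faults so far: 4)
  step 8: ref 3 -> HIT, frames=[3,4] (faults so far: 4)
  step 9: ref 4 -> HIT, frames=[3,4] (faults so far: 4)
  step 10: ref 1 -> FAULT, evict 3, frames=[1,4] (faults so far: 5)
  step 11: ref 1 -> HIT, frames=[1,4] (faults so far: 5)
  step 12: ref 3 -> FAULT, evict 4, frames=[1,3] (faults so far: 6)
  step 13: ref 1 -> HIT, frames=[1,3] (faults so far: 6)
  step 14: ref 4 -> FAULT, evict 1, frames=[4,3] (faults so far: 7)
  step 15: ref 2 -> FAULT, evict 3, frames=[4,2] (faults so far: 8)
  FIFO total faults: 8
--- LRU ---
  step 0: ref 4 -> FAULT, frames=[4,-] (faults so far: 1)
  step 1: ref 2 -> FAULT, frames=[4,2] (faults so far: 2)
  step 2: ref 4 -> HIT, frames=[4,2] (faults so far: 2)
  step 3: ref 3 -> FAULT, evict 2, frames=[4,3] (faults so far: 3)
  step 4: ref 3 -> HIT, frames=[4,3] (faults so far: 3)
  step 5: ref 4 -> HIT, frames=[4,3] (faults so far: 3)
  step 6: ref 4 -> HIT, frames=[4,3] (faults so far: 3)
  step 7: ref 4 -> HIT, frames=[4,3] (faults so far: 3)
  step 8: ref 3 -> HIT, frames=[4,3] (faults so far: 3)
  step 9: ref 4 -> HIT, frames=[4,3] (faults so far: 3)
  step 10: ref 1 -> FAULT, evict 3, frames=[4,1] (faults so far: 4)
  step 11: ref 1 -> HIT, frames=[4,1] (faults so far: 4)
  step 12: ref 3 -> FAULT, evict 4, frames=[3,1] (faults so far: 5)
  step 13: ref 1 -> HIT, frames=[3,1] (faults so far: 5)
  step 14: ref 4 -> FAULT, evict 3, frames=[4,1] (faults so far: 6)
  step 15: ref 2 -> FAULT, evict 1, frames=[4,2] (faults so far: 7)
  LRU total faults: 7
--- Optimal ---
  step 0: ref 4 -> FAULT, frames=[4,-] (faults so far: 1)
  step 1: ref 2 -> FAULT, frames=[4,2] (faults so far: 2)
  step 2: ref 4 -> HIT, frames=[4,2] (faults so far: 2)
  step 3: ref 3 -> FAULT, evict 2, frames=[4,3] (faults so far: 3)
  step 4: ref 3 -> HIT, frames=[4,3] (faults so far: 3)
  step 5: ref 4 -> HIT, frames=[4,3] (faults so far: 3)
  step 6: ref 4 -> HIT, frames=[4,3] (faults so far: 3)
  step 7: ref 4 -> HIT, frames=[4,3] (faults so far: 3)
  step 8: ref 3 -> HIT, frames=[4,3] (faults so far: 3)
  step 9: ref 4 -> HIT, frames=[4,3] (faults so far: 3)
  step 10: ref 1 -> FAULT, evict 4, frames=[1,3] (faults so far: 4)
  step 11: ref 1 -> HIT, frames=[1,3] (faults so far: 4)
  step 12: ref 3 -> HIT, frames=[1,3] (faults so far: 4)
  step 13: ref 1 -> HIT, frames=[1,3] (faults so far: 4)
  step 14: ref 4 -> FAULT, evict 1, frames=[4,3] (faults so far: 5)
  step 15: ref 2 -> FAULT, evict 3, frames=[4,2] (faults so far: 6)
  Optimal total faults: 6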